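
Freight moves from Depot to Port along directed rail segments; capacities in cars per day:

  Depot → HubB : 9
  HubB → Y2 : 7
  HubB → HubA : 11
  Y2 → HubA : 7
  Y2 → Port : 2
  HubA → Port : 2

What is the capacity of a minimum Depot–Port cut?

4

Augment Depot→HubB→Y2→Port: bottleneck 2, flow now 2.
Augment Depot→HubB→HubA→Port: bottleneck 2, flow now 4.
No augmenting path remains; maximum flow = 4.
By max-flow min-cut, the minimum cut capacity equals the max flow.
In the residual graph, reachable from Depot: {Depot, HubB, Y2, HubA}.
Min-cut edges: Y2→Port (2), HubA→Port (2); capacity 2 + 2 = 4.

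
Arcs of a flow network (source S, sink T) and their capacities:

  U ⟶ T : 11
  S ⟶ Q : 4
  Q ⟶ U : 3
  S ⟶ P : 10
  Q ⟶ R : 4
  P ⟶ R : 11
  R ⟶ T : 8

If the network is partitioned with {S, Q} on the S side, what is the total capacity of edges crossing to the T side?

17

Edges leaving {S, Q}: S→P (10), Q→R (4), Q→U (3).
Cut capacity = 10 + 4 + 3 = 17.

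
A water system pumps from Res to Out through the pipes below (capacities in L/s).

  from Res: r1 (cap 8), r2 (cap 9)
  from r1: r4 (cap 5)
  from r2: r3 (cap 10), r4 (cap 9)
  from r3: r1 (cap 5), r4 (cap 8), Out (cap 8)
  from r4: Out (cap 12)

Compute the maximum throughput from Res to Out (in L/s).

14

Augment Res→r1→r4→Out: bottleneck 5, flow now 5.
Augment Res→r2→r3→Out: bottleneck 8, flow now 13.
Augment Res→r2→r4→Out: bottleneck 1, flow now 14.
No augmenting path remains; maximum flow = 14.
In the residual graph, reachable from Res: {Res, r1}.
Min-cut edges: Res→r2 (9), r1→r4 (5); capacity 9 + 5 = 14.
This cut is saturated, so no flow can exceed 14.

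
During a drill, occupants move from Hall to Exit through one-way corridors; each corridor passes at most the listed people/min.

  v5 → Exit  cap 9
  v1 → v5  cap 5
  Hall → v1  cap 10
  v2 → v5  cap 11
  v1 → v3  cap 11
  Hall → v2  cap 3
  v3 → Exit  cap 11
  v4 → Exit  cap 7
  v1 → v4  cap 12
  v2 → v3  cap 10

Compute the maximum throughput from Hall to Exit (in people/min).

Augment Hall→v1→v3→Exit: bottleneck 10, flow now 10.
Augment Hall→v2→v3→Exit: bottleneck 1, flow now 11.
Augment Hall→v2→v5→Exit: bottleneck 2, flow now 13.
No augmenting path remains; maximum flow = 13.
In the residual graph, reachable from Hall: {Hall}.
Min-cut edges: Hall→v1 (10), Hall→v2 (3); capacity 10 + 3 = 13.
This cut is saturated, so no flow can exceed 13.

13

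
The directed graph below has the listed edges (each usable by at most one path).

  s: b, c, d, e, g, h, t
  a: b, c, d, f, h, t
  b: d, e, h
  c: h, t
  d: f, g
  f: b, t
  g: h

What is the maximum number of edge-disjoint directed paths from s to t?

Assign every edge capacity 1; by Menger, the answer equals the max flow.
Path s→t (+1); total 1.
Path s→c→t (+1); total 2.
Path s→d→f→t (+1); total 3.
No residual s→t path; max flow = 3.
Certifying cut of size 3: {d→f, s→c, s→t}.

3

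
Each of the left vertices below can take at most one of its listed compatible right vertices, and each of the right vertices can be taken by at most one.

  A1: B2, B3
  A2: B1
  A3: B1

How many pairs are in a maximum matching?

2

Unit-capacity flow: source→left, listed edges, right→sink; max matching = max flow.
Augmenting path A1→B2 (+1); matched 1.
Augmenting path A2→B1 (+1); matched 2.
No augmenting path remains; maximum matching = 2.
König certificate: {A1, B1} is a vertex cover of size 2 (every listed pair touches it), so no matching can be larger.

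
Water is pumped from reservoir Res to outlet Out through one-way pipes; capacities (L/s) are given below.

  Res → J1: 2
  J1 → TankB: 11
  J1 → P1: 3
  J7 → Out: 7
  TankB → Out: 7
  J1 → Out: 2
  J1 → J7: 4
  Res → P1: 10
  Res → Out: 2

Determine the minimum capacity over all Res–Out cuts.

4

Augment Res→Out: bottleneck 2, flow now 2.
Augment Res→J1→Out: bottleneck 2, flow now 4.
No augmenting path remains; maximum flow = 4.
By max-flow min-cut, the minimum cut capacity equals the max flow.
In the residual graph, reachable from Res: {Res, P1}.
Min-cut edges: Res→J1 (2), Res→Out (2); capacity 2 + 2 = 4.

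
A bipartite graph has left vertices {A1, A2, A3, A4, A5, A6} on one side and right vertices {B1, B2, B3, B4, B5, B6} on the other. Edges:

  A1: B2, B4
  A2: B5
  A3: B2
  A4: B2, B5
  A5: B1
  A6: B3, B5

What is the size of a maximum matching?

Unit-capacity flow: source→left, listed edges, right→sink; max matching = max flow.
Augmenting path A1→B2 (+1); matched 1.
Augmenting path A2→B5 (+1); matched 2.
Augmenting path A5→B1 (+1); matched 3.
Augmenting path A6→B3 (+1); matched 4.
Augmenting path A3→B2→A1→B4 (+1); matched 5.
No augmenting path remains; maximum matching = 5.
König certificate: {A1, A5, A6, B2, B5} is a vertex cover of size 5 (every listed pair touches it), so no matching can be larger.

5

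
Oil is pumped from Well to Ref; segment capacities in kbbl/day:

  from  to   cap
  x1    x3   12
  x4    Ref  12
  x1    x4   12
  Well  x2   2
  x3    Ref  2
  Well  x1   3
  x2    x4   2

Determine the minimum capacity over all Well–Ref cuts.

Augment Well→x1→x3→Ref: bottleneck 2, flow now 2.
Augment Well→x1→x4→Ref: bottleneck 1, flow now 3.
Augment Well→x2→x4→Ref: bottleneck 2, flow now 5.
No augmenting path remains; maximum flow = 5.
By max-flow min-cut, the minimum cut capacity equals the max flow.
In the residual graph, reachable from Well: {Well}.
Min-cut edges: Well→x1 (3), Well→x2 (2); capacity 3 + 2 = 5.

5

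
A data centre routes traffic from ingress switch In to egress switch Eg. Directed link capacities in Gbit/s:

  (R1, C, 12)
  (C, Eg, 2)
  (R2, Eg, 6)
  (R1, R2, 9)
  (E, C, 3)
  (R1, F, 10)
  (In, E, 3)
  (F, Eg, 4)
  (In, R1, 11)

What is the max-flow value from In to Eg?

12

Augment In→R1→C→Eg: bottleneck 2, flow now 2.
Augment In→R1→F→Eg: bottleneck 4, flow now 6.
Augment In→R1→R2→Eg: bottleneck 5, flow now 11.
Augment In→E→C→R1→R2→Eg: bottleneck 1, flow now 12. (uses reverse residual edge)
No augmenting path remains; maximum flow = 12.
In the residual graph, reachable from In: {In, R1, E, C, F, R2}.
Min-cut edges: C→Eg (2), F→Eg (4), R2→Eg (6); capacity 2 + 4 + 6 = 12.
This cut is saturated, so no flow can exceed 12.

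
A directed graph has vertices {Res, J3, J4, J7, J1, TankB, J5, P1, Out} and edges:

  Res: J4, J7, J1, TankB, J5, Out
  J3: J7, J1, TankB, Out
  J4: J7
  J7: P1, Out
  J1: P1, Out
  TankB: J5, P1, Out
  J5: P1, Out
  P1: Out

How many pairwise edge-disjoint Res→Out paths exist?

6

Assign every edge capacity 1; by Menger, the answer equals the max flow.
Path Res→Out (+1); total 1.
Path Res→J7→Out (+1); total 2.
Path Res→J1→Out (+1); total 3.
Path Res→TankB→Out (+1); total 4.
Path Res→J5→Out (+1); total 5.
Path Res→J4→J7→P1→Out (+1); total 6.
No residual Res→Out path; max flow = 6.
Certifying cut of size 6: {Res→J1, Res→J4, Res→J5, Res→J7, Res→Out, Res→TankB}.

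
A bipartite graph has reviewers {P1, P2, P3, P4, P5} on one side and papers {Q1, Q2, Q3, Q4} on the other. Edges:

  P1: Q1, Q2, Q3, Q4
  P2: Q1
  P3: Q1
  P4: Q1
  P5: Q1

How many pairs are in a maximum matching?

Unit-capacity flow: source→left, listed edges, right→sink; max matching = max flow.
Augmenting path P1→Q1 (+1); matched 1.
Augmenting path P2→Q1→P1→Q2 (+1); matched 2.
No augmenting path remains; maximum matching = 2.
König certificate: {P1, Q1} is a vertex cover of size 2 (every listed pair touches it), so no matching can be larger.

2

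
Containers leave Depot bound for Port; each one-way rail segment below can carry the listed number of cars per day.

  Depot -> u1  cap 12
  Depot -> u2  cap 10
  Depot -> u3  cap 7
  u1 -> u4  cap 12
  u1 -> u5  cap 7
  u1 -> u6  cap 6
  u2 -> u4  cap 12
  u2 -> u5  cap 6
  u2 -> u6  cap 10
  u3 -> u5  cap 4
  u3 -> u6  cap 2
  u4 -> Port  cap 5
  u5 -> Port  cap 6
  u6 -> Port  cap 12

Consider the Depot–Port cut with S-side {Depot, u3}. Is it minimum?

No — its capacity is 28, but the minimum cut has capacity 23.

Given cut capacity: 12 + 10 + 4 + 2 = 28.
Augment Depot→u1→u4→Port: bottleneck 5, flow now 5.
Augment Depot→u1→u5→Port: bottleneck 6, flow now 11.
Augment Depot→u1→u6→Port: bottleneck 1, flow now 12.
Augment Depot→u2→u6→Port: bottleneck 10, flow now 22.
Augment Depot→u3→u6→Port: bottleneck 1, flow now 23.
No augmenting path remains; maximum flow = 23.
In the residual graph, reachable from Depot: {Depot, u1, u2, u3, u4, u5, u6}.
Min-cut edges: u4→Port (5), u5→Port (6), u6→Port (12); capacity 5 + 6 + 12 = 23.
Cut capacity 28 exceeds the max flow 23, so it is not minimum.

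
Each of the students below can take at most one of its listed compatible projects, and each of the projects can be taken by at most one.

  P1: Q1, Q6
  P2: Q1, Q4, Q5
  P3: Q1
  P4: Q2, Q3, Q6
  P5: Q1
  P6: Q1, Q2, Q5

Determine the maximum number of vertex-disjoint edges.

5

Unit-capacity flow: source→left, listed edges, right→sink; max matching = max flow.
Augmenting path P1→Q1 (+1); matched 1.
Augmenting path P2→Q4 (+1); matched 2.
Augmenting path P4→Q2 (+1); matched 3.
Augmenting path P6→Q5 (+1); matched 4.
Augmenting path P3→Q1→P1→Q6 (+1); matched 5.
No augmenting path remains; maximum matching = 5.
König certificate: {P1, P2, P4, P6, Q1} is a vertex cover of size 5 (every listed pair touches it), so no matching can be larger.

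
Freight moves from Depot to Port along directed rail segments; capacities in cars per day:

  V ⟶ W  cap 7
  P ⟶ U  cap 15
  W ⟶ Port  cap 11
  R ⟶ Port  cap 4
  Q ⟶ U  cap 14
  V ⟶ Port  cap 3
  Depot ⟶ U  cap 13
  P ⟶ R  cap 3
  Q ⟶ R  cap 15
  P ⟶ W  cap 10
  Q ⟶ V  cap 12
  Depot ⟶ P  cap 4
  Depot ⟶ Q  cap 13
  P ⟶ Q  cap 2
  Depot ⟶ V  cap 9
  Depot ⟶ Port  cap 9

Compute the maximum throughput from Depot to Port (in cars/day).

27

Augment Depot→Port: bottleneck 9, flow now 9.
Augment Depot→V→Port: bottleneck 3, flow now 12.
Augment Depot→P→R→Port: bottleneck 3, flow now 15.
Augment Depot→P→W→Port: bottleneck 1, flow now 16.
Augment Depot→Q→R→Port: bottleneck 1, flow now 17.
Augment Depot→V→W→Port: bottleneck 6, flow now 23.
Augment Depot→Q→V→W→Port: bottleneck 1, flow now 24.
Augment Depot→Q→R→P→W→Port: bottleneck 3, flow now 27. (uses reverse residual edge)
No augmenting path remains; maximum flow = 27.
In the residual graph, reachable from Depot: {Depot, Q, R, U, V}.
Min-cut edges: Depot→P (4), Depot→Port (9), R→Port (4), V→W (7), V→Port (3); capacity 4 + 9 + 4 + 7 + 3 = 27.
This cut is saturated, so no flow can exceed 27.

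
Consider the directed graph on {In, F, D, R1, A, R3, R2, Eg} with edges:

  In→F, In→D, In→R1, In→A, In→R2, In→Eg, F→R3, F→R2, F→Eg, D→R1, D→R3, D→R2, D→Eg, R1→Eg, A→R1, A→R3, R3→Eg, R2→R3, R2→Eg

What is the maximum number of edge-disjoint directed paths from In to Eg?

6

Assign every edge capacity 1; by Menger, the answer equals the max flow.
Path In→Eg (+1); total 1.
Path In→F→Eg (+1); total 2.
Path In→D→Eg (+1); total 3.
Path In→R1→Eg (+1); total 4.
Path In→R2→Eg (+1); total 5.
Path In→A→R3→Eg (+1); total 6.
No residual In→Eg path; max flow = 6.
Certifying cut of size 6: {In→A, In→D, In→Eg, In→F, In→R1, In→R2}.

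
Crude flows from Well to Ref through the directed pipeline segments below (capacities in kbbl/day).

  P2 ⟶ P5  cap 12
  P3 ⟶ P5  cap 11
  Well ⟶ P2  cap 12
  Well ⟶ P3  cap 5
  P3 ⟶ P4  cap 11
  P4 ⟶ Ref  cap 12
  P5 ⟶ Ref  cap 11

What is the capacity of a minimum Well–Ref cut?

Augment Well→P3→P5→Ref: bottleneck 5, flow now 5.
Augment Well→P2→P5→Ref: bottleneck 6, flow now 11.
Augment Well→P2→P5→P3→P4→Ref: bottleneck 5, flow now 16. (uses reverse residual edge)
No augmenting path remains; maximum flow = 16.
By max-flow min-cut, the minimum cut capacity equals the max flow.
In the residual graph, reachable from Well: {Well, P2, P5}.
Min-cut edges: Well→P3 (5), P5→Ref (11); capacity 5 + 11 = 16.

16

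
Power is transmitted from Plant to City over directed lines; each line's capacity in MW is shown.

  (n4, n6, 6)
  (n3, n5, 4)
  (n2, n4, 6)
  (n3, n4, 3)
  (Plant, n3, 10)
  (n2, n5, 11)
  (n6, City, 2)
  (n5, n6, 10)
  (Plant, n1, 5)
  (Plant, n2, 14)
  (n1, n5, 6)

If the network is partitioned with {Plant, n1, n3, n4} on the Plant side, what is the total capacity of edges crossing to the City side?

30

Edges leaving {Plant, n1, n3, n4}: Plant→n2 (14), n1→n5 (6), n3→n5 (4), n4→n6 (6).
Cut capacity = 14 + 6 + 4 + 6 = 30.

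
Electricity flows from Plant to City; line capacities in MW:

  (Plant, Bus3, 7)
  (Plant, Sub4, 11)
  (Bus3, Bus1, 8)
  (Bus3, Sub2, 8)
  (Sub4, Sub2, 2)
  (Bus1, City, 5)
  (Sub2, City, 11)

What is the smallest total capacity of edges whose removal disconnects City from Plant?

Augment Plant→Bus3→Bus1→City: bottleneck 5, flow now 5.
Augment Plant→Bus3→Sub2→City: bottleneck 2, flow now 7.
Augment Plant→Sub4→Sub2→City: bottleneck 2, flow now 9.
No augmenting path remains; maximum flow = 9.
By max-flow min-cut, the minimum cut capacity equals the max flow.
In the residual graph, reachable from Plant: {Plant, Sub4}.
Min-cut edges: Plant→Bus3 (7), Sub4→Sub2 (2); capacity 7 + 2 = 9.

9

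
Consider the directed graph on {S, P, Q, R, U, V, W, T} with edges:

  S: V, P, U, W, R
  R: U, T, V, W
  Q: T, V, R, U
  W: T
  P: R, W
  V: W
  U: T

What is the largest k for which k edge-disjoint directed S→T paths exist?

3

Assign every edge capacity 1; by Menger, the answer equals the max flow.
Path S→R→T (+1); total 1.
Path S→U→T (+1); total 2.
Path S→W→T (+1); total 3.
No residual S→T path; max flow = 3.
Certifying cut of size 3: {R→T, U→T, W→T}.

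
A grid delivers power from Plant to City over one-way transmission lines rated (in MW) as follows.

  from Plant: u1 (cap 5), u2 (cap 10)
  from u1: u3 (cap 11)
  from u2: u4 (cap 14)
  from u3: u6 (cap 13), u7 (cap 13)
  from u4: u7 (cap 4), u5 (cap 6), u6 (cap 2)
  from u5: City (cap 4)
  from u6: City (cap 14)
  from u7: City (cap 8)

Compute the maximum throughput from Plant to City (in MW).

15

Augment Plant→u1→u3→u6→City: bottleneck 5, flow now 5.
Augment Plant→u2→u4→u5→City: bottleneck 4, flow now 9.
Augment Plant→u2→u4→u6→City: bottleneck 2, flow now 11.
Augment Plant→u2→u4→u7→City: bottleneck 4, flow now 15.
No augmenting path remains; maximum flow = 15.
In the residual graph, reachable from Plant: {Plant}.
Min-cut edges: Plant→u1 (5), Plant→u2 (10); capacity 5 + 10 = 15.
This cut is saturated, so no flow can exceed 15.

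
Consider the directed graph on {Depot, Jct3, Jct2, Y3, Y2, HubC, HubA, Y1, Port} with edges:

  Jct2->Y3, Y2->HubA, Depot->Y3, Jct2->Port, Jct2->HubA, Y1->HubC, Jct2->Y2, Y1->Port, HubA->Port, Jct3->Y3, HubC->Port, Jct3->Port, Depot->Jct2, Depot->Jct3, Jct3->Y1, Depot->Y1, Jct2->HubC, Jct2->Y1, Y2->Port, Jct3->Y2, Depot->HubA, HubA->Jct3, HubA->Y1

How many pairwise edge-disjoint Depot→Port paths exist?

Assign every edge capacity 1; by Menger, the answer equals the max flow.
Path Depot→Jct3→Port (+1); total 1.
Path Depot→Jct2→Port (+1); total 2.
Path Depot→HubA→Port (+1); total 3.
Path Depot→Y1→Port (+1); total 4.
No residual Depot→Port path; max flow = 4.
Certifying cut of size 4: {Depot→HubA, Depot→Jct2, Depot→Jct3, Depot→Y1}.

4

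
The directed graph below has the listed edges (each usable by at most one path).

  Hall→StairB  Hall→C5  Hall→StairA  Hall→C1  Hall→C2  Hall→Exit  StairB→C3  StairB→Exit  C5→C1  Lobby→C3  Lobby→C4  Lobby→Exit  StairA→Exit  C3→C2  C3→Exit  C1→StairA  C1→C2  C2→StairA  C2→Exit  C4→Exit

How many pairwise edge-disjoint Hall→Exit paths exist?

4

Assign every edge capacity 1; by Menger, the answer equals the max flow.
Path Hall→Exit (+1); total 1.
Path Hall→StairB→Exit (+1); total 2.
Path Hall→StairA→Exit (+1); total 3.
Path Hall→C2→Exit (+1); total 4.
No residual Hall→Exit path; max flow = 4.
Certifying cut of size 4: {C2→Exit, Hall→Exit, Hall→StairB, StairA→Exit}.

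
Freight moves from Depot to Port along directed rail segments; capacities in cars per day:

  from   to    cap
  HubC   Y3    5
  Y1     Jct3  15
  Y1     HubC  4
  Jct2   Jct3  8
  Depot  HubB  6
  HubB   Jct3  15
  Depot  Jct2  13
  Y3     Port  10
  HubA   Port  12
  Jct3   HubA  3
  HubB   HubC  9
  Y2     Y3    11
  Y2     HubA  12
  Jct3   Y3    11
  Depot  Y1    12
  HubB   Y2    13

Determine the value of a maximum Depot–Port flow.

19

Augment Depot→HubB→HubC→Y3→Port: bottleneck 5, flow now 5.
Augment Depot→HubB→Jct3→HubA→Port: bottleneck 1, flow now 6.
Augment Depot→Y1→Jct3→HubA→Port: bottleneck 2, flow now 8.
Augment Depot→Y1→Jct3→Y3→Port: bottleneck 5, flow now 13.
Augment Depot→Y1→HubC→HubB→Y2→HubA→Port: bottleneck 4, flow now 17. (uses reverse residual edge)
Augment Depot→Y1→Jct3→HubB→Y2→HubA→Port: bottleneck 1, flow now 18. (uses reverse residual edge)
Augment Depot→Jct2→Jct3→Y3→HubC→HubB→Y2→HubA→Port: bottleneck 1, flow now 19. (uses reverse residual edge)
No augmenting path remains; maximum flow = 19.
In the residual graph, reachable from Depot: {Depot, Y1, Jct2, HubC, Jct3, Y3}.
Min-cut edges: Depot→HubB (6), Jct3→HubA (3), Y3→Port (10); capacity 6 + 3 + 10 = 19.
This cut is saturated, so no flow can exceed 19.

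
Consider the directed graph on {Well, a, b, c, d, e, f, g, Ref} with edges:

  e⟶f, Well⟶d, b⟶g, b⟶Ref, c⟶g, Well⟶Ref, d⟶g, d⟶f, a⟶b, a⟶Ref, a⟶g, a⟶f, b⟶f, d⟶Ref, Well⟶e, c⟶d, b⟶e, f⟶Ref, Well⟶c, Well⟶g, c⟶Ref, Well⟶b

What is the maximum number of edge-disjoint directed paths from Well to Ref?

5

Assign every edge capacity 1; by Menger, the answer equals the max flow.
Path Well→Ref (+1); total 1.
Path Well→b→Ref (+1); total 2.
Path Well→c→Ref (+1); total 3.
Path Well→d→Ref (+1); total 4.
Path Well→e→f→Ref (+1); total 5.
No residual Well→Ref path; max flow = 5.
Certifying cut of size 5: {Well→Ref, Well→b, Well→c, Well→d, Well→e}.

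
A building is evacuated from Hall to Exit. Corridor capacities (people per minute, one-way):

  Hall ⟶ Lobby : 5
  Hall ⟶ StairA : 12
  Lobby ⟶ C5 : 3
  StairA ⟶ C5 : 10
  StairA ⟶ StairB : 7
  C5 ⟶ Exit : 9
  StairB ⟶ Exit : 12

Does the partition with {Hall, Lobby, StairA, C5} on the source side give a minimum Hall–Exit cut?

Given cut capacity: 7 + 9 = 16.
Augment Hall→Lobby→C5→Exit: bottleneck 3, flow now 3.
Augment Hall→StairA→C5→Exit: bottleneck 6, flow now 9.
Augment Hall→StairA→StairB→Exit: bottleneck 6, flow now 15.
No augmenting path remains; maximum flow = 15.
In the residual graph, reachable from Hall: {Hall, Lobby}.
Min-cut edges: Hall→StairA (12), Lobby→C5 (3); capacity 12 + 3 = 15.
Cut capacity 16 exceeds the max flow 15, so it is not minimum.

No — its capacity is 16, but the minimum cut has capacity 15.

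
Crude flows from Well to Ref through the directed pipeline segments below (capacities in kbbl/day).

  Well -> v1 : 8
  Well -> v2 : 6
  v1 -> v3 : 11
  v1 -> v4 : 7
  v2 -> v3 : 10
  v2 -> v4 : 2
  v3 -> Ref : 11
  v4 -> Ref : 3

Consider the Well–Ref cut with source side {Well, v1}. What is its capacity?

24

Edges leaving {Well, v1}: Well→v2 (6), v1→v3 (11), v1→v4 (7).
Cut capacity = 6 + 11 + 7 = 24.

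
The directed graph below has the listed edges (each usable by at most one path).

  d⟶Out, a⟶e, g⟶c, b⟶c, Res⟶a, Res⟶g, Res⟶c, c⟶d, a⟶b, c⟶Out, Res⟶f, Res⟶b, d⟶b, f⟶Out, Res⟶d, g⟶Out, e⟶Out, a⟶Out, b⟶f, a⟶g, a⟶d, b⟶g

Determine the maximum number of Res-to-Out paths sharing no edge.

5

Assign every edge capacity 1; by Menger, the answer equals the max flow.
Path Res→a→Out (+1); total 1.
Path Res→c→Out (+1); total 2.
Path Res→d→Out (+1); total 3.
Path Res→f→Out (+1); total 4.
Path Res→g→Out (+1); total 5.
No residual Res→Out path; max flow = 5.
Certifying cut of size 5: {Res→a, c→Out, d→Out, f→Out, g→Out}.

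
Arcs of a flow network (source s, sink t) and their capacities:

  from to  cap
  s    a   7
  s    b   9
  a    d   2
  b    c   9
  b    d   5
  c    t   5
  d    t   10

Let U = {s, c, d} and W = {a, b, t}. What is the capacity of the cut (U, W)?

Edges leaving {s, c, d}: s→a (7), s→b (9), c→t (5), d→t (10).
Cut capacity = 7 + 9 + 5 + 10 = 31.

31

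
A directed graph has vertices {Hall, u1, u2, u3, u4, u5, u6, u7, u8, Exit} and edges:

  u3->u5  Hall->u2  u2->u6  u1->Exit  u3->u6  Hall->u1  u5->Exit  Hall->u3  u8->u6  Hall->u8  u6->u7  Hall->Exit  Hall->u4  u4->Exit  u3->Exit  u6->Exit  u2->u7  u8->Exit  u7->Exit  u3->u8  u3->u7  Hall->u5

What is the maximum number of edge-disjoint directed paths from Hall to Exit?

7

Assign every edge capacity 1; by Menger, the answer equals the max flow.
Path Hall→Exit (+1); total 1.
Path Hall→u1→Exit (+1); total 2.
Path Hall→u3→Exit (+1); total 3.
Path Hall→u4→Exit (+1); total 4.
Path Hall→u5→Exit (+1); total 5.
Path Hall→u8→Exit (+1); total 6.
Path Hall→u2→u6→Exit (+1); total 7.
No residual Hall→Exit path; max flow = 7.
Certifying cut of size 7: {Hall→Exit, Hall→u1, Hall→u2, Hall→u3, Hall→u4, Hall→u5, Hall→u8}.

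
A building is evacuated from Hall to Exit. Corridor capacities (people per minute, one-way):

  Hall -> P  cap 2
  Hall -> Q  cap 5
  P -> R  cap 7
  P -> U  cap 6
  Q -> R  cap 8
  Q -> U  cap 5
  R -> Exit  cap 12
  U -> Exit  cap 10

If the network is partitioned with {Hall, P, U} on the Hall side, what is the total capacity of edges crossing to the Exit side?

22

Edges leaving {Hall, P, U}: Hall→Q (5), P→R (7), U→Exit (10).
Cut capacity = 5 + 7 + 10 = 22.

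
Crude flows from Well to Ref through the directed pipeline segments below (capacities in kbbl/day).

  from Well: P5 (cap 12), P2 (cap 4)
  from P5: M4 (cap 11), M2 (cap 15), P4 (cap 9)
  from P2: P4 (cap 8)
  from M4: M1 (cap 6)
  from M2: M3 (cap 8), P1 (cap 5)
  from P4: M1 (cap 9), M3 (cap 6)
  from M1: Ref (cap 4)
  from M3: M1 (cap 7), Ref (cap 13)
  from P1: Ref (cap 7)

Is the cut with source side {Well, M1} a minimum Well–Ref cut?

No — its capacity is 20, but the minimum cut has capacity 16.

Given cut capacity: 12 + 4 + 4 = 20.
Augment Well→P5→M4→M1→Ref: bottleneck 4, flow now 4.
Augment Well→P5→M2→M3→Ref: bottleneck 8, flow now 12.
Augment Well→P2→P4→M3→Ref: bottleneck 4, flow now 16.
No augmenting path remains; maximum flow = 16.
In the residual graph, reachable from Well: {Well}.
Min-cut edges: Well→P5 (12), Well→P2 (4); capacity 12 + 4 = 16.
Cut capacity 20 exceeds the max flow 16, so it is not minimum.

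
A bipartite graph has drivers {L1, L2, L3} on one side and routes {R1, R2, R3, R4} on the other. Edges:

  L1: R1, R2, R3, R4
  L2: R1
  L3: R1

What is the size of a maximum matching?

Unit-capacity flow: source→left, listed edges, right→sink; max matching = max flow.
Augmenting path L1→R1 (+1); matched 1.
Augmenting path L2→R1→L1→R2 (+1); matched 2.
No augmenting path remains; maximum matching = 2.
König certificate: {L1, R1} is a vertex cover of size 2 (every listed pair touches it), so no matching can be larger.

2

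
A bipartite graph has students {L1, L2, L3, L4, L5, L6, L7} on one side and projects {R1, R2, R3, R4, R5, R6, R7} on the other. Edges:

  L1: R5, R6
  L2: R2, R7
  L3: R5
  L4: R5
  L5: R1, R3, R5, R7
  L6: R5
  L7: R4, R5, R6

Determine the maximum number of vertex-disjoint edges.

Unit-capacity flow: source→left, listed edges, right→sink; max matching = max flow.
Augmenting path L1→R5 (+1); matched 1.
Augmenting path L2→R2 (+1); matched 2.
Augmenting path L5→R1 (+1); matched 3.
Augmenting path L7→R4 (+1); matched 4.
Augmenting path L3→R5→L1→R6 (+1); matched 5.
No augmenting path remains; maximum matching = 5.
König certificate: {L1, L2, L5, L7, R5} is a vertex cover of size 5 (every listed pair touches it), so no matching can be larger.

5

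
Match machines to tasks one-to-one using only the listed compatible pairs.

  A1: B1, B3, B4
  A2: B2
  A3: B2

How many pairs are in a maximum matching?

2

Unit-capacity flow: source→left, listed edges, right→sink; max matching = max flow.
Augmenting path A1→B1 (+1); matched 1.
Augmenting path A2→B2 (+1); matched 2.
No augmenting path remains; maximum matching = 2.
König certificate: {A1, B2} is a vertex cover of size 2 (every listed pair touches it), so no matching can be larger.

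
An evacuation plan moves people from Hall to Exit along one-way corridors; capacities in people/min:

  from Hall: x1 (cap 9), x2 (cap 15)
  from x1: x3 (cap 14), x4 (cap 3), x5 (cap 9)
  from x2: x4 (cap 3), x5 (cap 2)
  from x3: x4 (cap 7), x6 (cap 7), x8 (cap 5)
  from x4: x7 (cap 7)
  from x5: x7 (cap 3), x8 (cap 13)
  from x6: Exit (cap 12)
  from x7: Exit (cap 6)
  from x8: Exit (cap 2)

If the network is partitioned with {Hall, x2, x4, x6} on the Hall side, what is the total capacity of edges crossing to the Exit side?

Edges leaving {Hall, x2, x4, x6}: Hall→x1 (9), x2→x5 (2), x4→x7 (7), x6→Exit (12).
Cut capacity = 9 + 2 + 7 + 12 = 30.

30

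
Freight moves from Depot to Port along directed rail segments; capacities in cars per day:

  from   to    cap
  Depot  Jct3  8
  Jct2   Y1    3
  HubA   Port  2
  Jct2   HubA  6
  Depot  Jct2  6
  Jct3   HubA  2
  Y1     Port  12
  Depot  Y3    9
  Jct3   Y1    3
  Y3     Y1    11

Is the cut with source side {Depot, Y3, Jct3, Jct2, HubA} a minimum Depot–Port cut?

No — its capacity is 19, but the minimum cut has capacity 14.

Given cut capacity: 11 + 3 + 3 + 2 = 19.
Augment Depot→Y3→Y1→Port: bottleneck 9, flow now 9.
Augment Depot→Jct3→HubA→Port: bottleneck 2, flow now 11.
Augment Depot→Jct3→Y1→Port: bottleneck 3, flow now 14.
No augmenting path remains; maximum flow = 14.
In the residual graph, reachable from Depot: {Depot, Y3, Jct3, Jct2, HubA, Y1}.
Min-cut edges: HubA→Port (2), Y1→Port (12); capacity 2 + 12 = 14.
Cut capacity 19 exceeds the max flow 14, so it is not minimum.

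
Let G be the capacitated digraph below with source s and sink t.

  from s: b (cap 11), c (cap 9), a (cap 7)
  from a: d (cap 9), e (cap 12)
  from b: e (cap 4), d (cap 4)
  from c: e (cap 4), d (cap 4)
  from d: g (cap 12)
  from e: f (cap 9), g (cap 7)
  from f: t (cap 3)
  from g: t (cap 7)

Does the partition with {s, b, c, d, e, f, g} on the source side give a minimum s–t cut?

Given cut capacity: 7 + 3 + 7 = 17.
Augment s→a→d→g→t: bottleneck 7, flow now 7.
Augment s→b→e→f→t: bottleneck 3, flow now 10.
No augmenting path remains; maximum flow = 10.
In the residual graph, reachable from s: {s, a, b, c, d, e, f, g}.
Min-cut edges: f→t (3), g→t (7); capacity 3 + 7 = 10.
Cut capacity 17 exceeds the max flow 10, so it is not minimum.

No — its capacity is 17, but the minimum cut has capacity 10.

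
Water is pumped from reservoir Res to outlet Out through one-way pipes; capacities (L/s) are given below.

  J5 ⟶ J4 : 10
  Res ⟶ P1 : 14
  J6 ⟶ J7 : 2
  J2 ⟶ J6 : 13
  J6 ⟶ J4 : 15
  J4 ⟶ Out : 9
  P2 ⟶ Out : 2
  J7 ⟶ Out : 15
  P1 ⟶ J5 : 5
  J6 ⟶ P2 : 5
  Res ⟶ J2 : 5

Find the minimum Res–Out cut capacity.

10

Augment Res→P1→J5→J4→Out: bottleneck 5, flow now 5.
Augment Res→J2→J6→P2→Out: bottleneck 2, flow now 7.
Augment Res→J2→J6→J7→Out: bottleneck 2, flow now 9.
Augment Res→J2→J6→J4→Out: bottleneck 1, flow now 10.
No augmenting path remains; maximum flow = 10.
By max-flow min-cut, the minimum cut capacity equals the max flow.
In the residual graph, reachable from Res: {Res, P1}.
Min-cut edges: Res→J2 (5), P1→J5 (5); capacity 5 + 5 = 10.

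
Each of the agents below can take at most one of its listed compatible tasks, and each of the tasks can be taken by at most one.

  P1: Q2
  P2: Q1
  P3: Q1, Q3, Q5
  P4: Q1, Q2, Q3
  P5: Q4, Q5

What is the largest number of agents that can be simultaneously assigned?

5

Unit-capacity flow: source→left, listed edges, right→sink; max matching = max flow.
Augmenting path P1→Q2 (+1); matched 1.
Augmenting path P2→Q1 (+1); matched 2.
Augmenting path P3→Q3 (+1); matched 3.
Augmenting path P5→Q4 (+1); matched 4.
Augmenting path P4→Q3→P3→Q5 (+1); matched 5.
No augmenting path remains; maximum matching = 5.
König certificate: {P1, P2, P3, P4, P5} is a vertex cover of size 5 (every listed pair touches it), so no matching can be larger.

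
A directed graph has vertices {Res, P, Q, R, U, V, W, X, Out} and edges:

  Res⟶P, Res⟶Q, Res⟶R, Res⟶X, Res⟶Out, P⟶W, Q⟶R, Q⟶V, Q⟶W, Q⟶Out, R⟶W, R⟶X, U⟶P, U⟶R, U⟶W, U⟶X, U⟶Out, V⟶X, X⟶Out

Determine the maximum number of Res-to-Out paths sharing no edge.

Assign every edge capacity 1; by Menger, the answer equals the max flow.
Path Res→Out (+1); total 1.
Path Res→Q→Out (+1); total 2.
Path Res→X→Out (+1); total 3.
No residual Res→Out path; max flow = 3.
Certifying cut of size 3: {Res→Out, Res→Q, X→Out}.

3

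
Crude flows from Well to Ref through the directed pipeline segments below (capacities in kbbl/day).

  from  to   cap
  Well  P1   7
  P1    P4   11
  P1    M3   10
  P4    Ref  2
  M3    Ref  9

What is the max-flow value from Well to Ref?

7

Augment Well→P1→P4→Ref: bottleneck 2, flow now 2.
Augment Well→P1→M3→Ref: bottleneck 5, flow now 7.
No augmenting path remains; maximum flow = 7.
In the residual graph, reachable from Well: {Well}.
Min-cut edges: Well→P1 (7); capacity 7 = 7.
This cut is saturated, so no flow can exceed 7.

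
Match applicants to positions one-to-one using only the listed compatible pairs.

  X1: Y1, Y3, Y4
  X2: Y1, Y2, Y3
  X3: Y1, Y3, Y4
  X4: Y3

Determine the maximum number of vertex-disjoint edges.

Unit-capacity flow: source→left, listed edges, right→sink; max matching = max flow.
Augmenting path X1→Y1 (+1); matched 1.
Augmenting path X2→Y2 (+1); matched 2.
Augmenting path X3→Y3 (+1); matched 3.
Augmenting path X4→Y3→X3→Y4 (+1); matched 4.
No augmenting path remains; maximum matching = 4.
König certificate: {X1, X2, X3, X4} is a vertex cover of size 4 (every listed pair touches it), so no matching can be larger.

4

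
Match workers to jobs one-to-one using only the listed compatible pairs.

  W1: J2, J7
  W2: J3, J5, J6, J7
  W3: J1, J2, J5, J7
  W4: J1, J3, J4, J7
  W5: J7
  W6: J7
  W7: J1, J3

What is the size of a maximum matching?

6

Unit-capacity flow: source→left, listed edges, right→sink; max matching = max flow.
Augmenting path W1→J2 (+1); matched 1.
Augmenting path W2→J3 (+1); matched 2.
Augmenting path W3→J1 (+1); matched 3.
Augmenting path W4→J4 (+1); matched 4.
Augmenting path W5→J7 (+1); matched 5.
Augmenting path W7→J1→W3→J5 (+1); matched 6.
No augmenting path remains; maximum matching = 6.
König certificate: {W1, W2, W3, W4, W7, J7} is a vertex cover of size 6 (every listed pair touches it), so no matching can be larger.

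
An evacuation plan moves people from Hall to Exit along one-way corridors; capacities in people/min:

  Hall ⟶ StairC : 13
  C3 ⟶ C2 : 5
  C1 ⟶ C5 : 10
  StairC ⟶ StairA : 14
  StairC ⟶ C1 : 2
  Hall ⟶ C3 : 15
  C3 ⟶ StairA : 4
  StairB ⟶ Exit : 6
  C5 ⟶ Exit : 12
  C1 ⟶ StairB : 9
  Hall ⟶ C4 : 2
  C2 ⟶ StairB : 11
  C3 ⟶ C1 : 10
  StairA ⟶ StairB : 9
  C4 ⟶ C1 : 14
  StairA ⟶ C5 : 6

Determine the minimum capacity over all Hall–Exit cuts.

18

Augment Hall→C4→C1→C5→Exit: bottleneck 2, flow now 2.
Augment Hall→C3→StairA→C5→Exit: bottleneck 4, flow now 6.
Augment Hall→C3→C1→C5→Exit: bottleneck 6, flow now 12.
Augment Hall→C3→C1→StairB→Exit: bottleneck 4, flow now 16.
Augment Hall→C3→C2→StairB→Exit: bottleneck 1, flow now 17.
Augment Hall→StairC→StairA→StairB→Exit: bottleneck 1, flow now 18.
No augmenting path remains; maximum flow = 18.
By max-flow min-cut, the minimum cut capacity equals the max flow.
In the residual graph, reachable from Hall: {Hall, C4, C3, StairC, StairA, C1, C2, C5, StairB}.
Min-cut edges: C5→Exit (12), StairB→Exit (6); capacity 12 + 6 = 18.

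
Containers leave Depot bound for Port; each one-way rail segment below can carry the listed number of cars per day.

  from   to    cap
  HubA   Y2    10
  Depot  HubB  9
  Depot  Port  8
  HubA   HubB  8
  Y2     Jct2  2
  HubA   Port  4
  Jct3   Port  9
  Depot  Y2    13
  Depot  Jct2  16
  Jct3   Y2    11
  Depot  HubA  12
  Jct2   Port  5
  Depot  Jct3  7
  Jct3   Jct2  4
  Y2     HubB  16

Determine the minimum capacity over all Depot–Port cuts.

24

Augment Depot→Port: bottleneck 8, flow now 8.
Augment Depot→HubA→Port: bottleneck 4, flow now 12.
Augment Depot→Jct3→Port: bottleneck 7, flow now 19.
Augment Depot→Jct2→Port: bottleneck 5, flow now 24.
No augmenting path remains; maximum flow = 24.
By max-flow min-cut, the minimum cut capacity equals the max flow.
In the residual graph, reachable from Depot: {Depot, HubA, Y2, Jct2, HubB}.
Min-cut edges: Depot→Jct3 (7), Depot→Port (8), HubA→Port (4), Jct2→Port (5); capacity 7 + 8 + 4 + 5 = 24.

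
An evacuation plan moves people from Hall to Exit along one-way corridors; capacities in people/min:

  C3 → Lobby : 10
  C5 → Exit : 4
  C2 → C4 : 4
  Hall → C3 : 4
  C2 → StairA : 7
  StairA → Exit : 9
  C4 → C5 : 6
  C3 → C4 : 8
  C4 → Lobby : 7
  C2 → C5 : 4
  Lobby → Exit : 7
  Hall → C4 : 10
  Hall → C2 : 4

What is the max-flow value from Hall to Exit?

Augment Hall→C4→Lobby→Exit: bottleneck 7, flow now 7.
Augment Hall→C4→C5→Exit: bottleneck 3, flow now 10.
Augment Hall→C2→C5→Exit: bottleneck 1, flow now 11.
Augment Hall→C2→StairA→Exit: bottleneck 3, flow now 14.
Augment Hall→C3→C4→C5→C2→StairA→Exit: bottleneck 1, flow now 15. (uses reverse residual edge)
No augmenting path remains; maximum flow = 15.
In the residual graph, reachable from Hall: {Hall, C4, C3, Lobby, C5}.
Min-cut edges: Hall→C2 (4), Lobby→Exit (7), C5→Exit (4); capacity 4 + 7 + 4 = 15.
This cut is saturated, so no flow can exceed 15.

15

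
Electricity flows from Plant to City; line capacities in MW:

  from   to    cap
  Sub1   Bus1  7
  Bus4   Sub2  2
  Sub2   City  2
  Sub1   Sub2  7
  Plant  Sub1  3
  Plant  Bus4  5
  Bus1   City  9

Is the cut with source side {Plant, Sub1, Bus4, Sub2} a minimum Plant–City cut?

Given cut capacity: 7 + 2 = 9.
Augment Plant→Sub1→Bus1→City: bottleneck 3, flow now 3.
Augment Plant→Bus4→Sub2→City: bottleneck 2, flow now 5.
No augmenting path remains; maximum flow = 5.
In the residual graph, reachable from Plant: {Plant, Bus4}.
Min-cut edges: Plant→Sub1 (3), Bus4→Sub2 (2); capacity 3 + 2 = 5.
Cut capacity 9 exceeds the max flow 5, so it is not minimum.

No — its capacity is 9, but the minimum cut has capacity 5.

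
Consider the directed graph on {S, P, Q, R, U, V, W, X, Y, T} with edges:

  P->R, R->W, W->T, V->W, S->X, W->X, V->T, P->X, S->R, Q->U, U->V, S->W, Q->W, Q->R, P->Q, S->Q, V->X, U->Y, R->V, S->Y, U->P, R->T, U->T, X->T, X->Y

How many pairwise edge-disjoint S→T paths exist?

4

Assign every edge capacity 1; by Menger, the answer equals the max flow.
Path S→R→T (+1); total 1.
Path S→W→T (+1); total 2.
Path S→X→T (+1); total 3.
Path S→Q→U→T (+1); total 4.
No residual S→T path; max flow = 4.
Certifying cut of size 4: {S→Q, S→R, S→W, S→X}.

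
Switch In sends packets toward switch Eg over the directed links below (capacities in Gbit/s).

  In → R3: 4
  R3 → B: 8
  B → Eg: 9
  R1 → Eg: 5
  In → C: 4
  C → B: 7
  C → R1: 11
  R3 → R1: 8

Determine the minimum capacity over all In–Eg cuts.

8

Augment In→R3→R1→Eg: bottleneck 4, flow now 4.
Augment In→C→R1→Eg: bottleneck 1, flow now 5.
Augment In→C→B→Eg: bottleneck 3, flow now 8.
No augmenting path remains; maximum flow = 8.
By max-flow min-cut, the minimum cut capacity equals the max flow.
In the residual graph, reachable from In: {In}.
Min-cut edges: In→R3 (4), In→C (4); capacity 4 + 4 = 8.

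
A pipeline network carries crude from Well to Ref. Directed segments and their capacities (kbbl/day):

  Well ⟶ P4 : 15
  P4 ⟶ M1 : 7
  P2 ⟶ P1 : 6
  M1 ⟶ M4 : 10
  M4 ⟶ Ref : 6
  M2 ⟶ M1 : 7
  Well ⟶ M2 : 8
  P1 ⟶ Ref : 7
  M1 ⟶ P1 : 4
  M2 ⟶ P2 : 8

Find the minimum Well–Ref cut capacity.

13

Augment Well→P4→M1→P1→Ref: bottleneck 4, flow now 4.
Augment Well→P4→M1→M4→Ref: bottleneck 3, flow now 7.
Augment Well→M2→M1→M4→Ref: bottleneck 3, flow now 10.
Augment Well→M2→P2→P1→Ref: bottleneck 3, flow now 13.
No augmenting path remains; maximum flow = 13.
By max-flow min-cut, the minimum cut capacity equals the max flow.
In the residual graph, reachable from Well: {Well, P4, M2, M1, P2, P1, M4}.
Min-cut edges: P1→Ref (7), M4→Ref (6); capacity 7 + 6 = 13.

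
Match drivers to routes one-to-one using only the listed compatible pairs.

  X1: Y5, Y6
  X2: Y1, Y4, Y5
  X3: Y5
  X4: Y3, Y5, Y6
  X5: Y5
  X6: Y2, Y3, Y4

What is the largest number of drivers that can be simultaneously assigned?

Unit-capacity flow: source→left, listed edges, right→sink; max matching = max flow.
Augmenting path X1→Y5 (+1); matched 1.
Augmenting path X2→Y1 (+1); matched 2.
Augmenting path X4→Y3 (+1); matched 3.
Augmenting path X6→Y2 (+1); matched 4.
Augmenting path X3→Y5→X1→Y6 (+1); matched 5.
No augmenting path remains; maximum matching = 5.
König certificate: {X1, X2, X4, X6, Y5} is a vertex cover of size 5 (every listed pair touches it), so no matching can be larger.

5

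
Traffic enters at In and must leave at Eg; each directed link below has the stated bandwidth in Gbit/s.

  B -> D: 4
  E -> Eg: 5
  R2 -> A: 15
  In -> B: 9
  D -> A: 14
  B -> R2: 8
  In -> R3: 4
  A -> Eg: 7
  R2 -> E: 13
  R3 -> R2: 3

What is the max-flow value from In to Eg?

Augment In→R3→R2→A→Eg: bottleneck 3, flow now 3.
Augment In→B→R2→A→Eg: bottleneck 4, flow now 7.
Augment In→B→R2→E→Eg: bottleneck 4, flow now 11.
Augment In→B→D→A→R2→E→Eg: bottleneck 1, flow now 12. (uses reverse residual edge)
No augmenting path remains; maximum flow = 12.
In the residual graph, reachable from In: {In, R3}.
Min-cut edges: In→B (9), R3→R2 (3); capacity 9 + 3 = 12.
This cut is saturated, so no flow can exceed 12.

12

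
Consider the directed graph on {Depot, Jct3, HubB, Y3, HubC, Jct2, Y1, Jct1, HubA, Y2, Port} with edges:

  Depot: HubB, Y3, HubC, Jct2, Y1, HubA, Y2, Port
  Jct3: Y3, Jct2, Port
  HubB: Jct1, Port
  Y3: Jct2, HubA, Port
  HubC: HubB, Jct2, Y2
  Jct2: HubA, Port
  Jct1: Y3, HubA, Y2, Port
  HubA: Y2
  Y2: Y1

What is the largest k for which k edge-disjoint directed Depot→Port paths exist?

5

Assign every edge capacity 1; by Menger, the answer equals the max flow.
Path Depot→Port (+1); total 1.
Path Depot→HubB→Port (+1); total 2.
Path Depot→Y3→Port (+1); total 3.
Path Depot→Jct2→Port (+1); total 4.
Path Depot→HubC→HubB→Jct1→Port (+1); total 5.
No residual Depot→Port path; max flow = 5.
Certifying cut of size 5: {Depot→HubB, Depot→HubC, Depot→Jct2, Depot→Port, Depot→Y3}.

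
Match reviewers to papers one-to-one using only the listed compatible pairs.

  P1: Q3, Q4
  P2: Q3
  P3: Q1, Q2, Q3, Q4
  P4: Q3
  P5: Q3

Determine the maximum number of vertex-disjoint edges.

3

Unit-capacity flow: source→left, listed edges, right→sink; max matching = max flow.
Augmenting path P1→Q3 (+1); matched 1.
Augmenting path P3→Q1 (+1); matched 2.
Augmenting path P2→Q3→P1→Q4 (+1); matched 3.
No augmenting path remains; maximum matching = 3.
König certificate: {P1, P3, Q3} is a vertex cover of size 3 (every listed pair touches it), so no matching can be larger.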